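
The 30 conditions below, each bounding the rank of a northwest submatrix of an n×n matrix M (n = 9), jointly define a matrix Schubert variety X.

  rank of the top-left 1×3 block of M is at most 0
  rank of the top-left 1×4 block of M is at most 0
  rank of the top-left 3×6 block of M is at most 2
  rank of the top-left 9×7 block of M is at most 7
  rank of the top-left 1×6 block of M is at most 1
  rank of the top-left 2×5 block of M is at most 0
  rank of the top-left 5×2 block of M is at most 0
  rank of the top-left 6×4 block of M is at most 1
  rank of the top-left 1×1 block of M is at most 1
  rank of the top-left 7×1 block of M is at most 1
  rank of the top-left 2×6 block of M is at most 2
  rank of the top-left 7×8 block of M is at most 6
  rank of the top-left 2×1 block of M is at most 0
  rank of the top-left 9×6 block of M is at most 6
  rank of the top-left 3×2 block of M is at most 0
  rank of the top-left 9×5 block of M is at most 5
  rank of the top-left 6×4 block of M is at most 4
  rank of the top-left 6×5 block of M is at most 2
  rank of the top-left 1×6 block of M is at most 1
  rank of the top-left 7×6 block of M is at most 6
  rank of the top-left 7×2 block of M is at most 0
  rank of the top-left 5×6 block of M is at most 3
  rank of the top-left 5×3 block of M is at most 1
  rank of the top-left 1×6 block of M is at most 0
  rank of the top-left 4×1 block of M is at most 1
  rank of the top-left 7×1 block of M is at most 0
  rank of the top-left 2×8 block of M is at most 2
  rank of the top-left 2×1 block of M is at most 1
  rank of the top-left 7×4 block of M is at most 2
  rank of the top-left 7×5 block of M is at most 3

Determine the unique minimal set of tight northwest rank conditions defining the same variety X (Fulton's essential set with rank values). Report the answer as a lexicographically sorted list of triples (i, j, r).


Recovering R(i,j) via the rank-extension bound from the 30 conditions:

  R[1]: 0, 0, 0, 0, 0, 0, 1, 1, 1
  R[2]: 0, 0, 0, 0, 0, 1, 2, 2, 2
  R[3]: 0, 0, 1, 1, 1, 2, 3, 3, 3
  R[4]: 0, 0, 1, 1, 2, 3, 4, 4, 4
  R[5]: 0, 0, 1, 1, 2, 3, 4, 5, 5
  R[6]: 0, 0, 1, 1, 2, 3, 4, 5, 6
  R[7]: 0, 0, 1, 2, 3, 4, 5, 6, 7
  R[8]: 1, 1, 2, 3, 4, 5, 6, 7, 8
  R[9]: 1, 2, 3, 4, 5, 6, 7, 8, 9

giving w = (7, 6, 3, 5, 8, 9, 4, 1, 2) via Δ²R.

Rothe diagram D(w) (24 cells), 4 SE-corners (essential conditions):

[(1, 6, 0), (2, 5, 0), (6, 4, 1), (7, 2, 0)]


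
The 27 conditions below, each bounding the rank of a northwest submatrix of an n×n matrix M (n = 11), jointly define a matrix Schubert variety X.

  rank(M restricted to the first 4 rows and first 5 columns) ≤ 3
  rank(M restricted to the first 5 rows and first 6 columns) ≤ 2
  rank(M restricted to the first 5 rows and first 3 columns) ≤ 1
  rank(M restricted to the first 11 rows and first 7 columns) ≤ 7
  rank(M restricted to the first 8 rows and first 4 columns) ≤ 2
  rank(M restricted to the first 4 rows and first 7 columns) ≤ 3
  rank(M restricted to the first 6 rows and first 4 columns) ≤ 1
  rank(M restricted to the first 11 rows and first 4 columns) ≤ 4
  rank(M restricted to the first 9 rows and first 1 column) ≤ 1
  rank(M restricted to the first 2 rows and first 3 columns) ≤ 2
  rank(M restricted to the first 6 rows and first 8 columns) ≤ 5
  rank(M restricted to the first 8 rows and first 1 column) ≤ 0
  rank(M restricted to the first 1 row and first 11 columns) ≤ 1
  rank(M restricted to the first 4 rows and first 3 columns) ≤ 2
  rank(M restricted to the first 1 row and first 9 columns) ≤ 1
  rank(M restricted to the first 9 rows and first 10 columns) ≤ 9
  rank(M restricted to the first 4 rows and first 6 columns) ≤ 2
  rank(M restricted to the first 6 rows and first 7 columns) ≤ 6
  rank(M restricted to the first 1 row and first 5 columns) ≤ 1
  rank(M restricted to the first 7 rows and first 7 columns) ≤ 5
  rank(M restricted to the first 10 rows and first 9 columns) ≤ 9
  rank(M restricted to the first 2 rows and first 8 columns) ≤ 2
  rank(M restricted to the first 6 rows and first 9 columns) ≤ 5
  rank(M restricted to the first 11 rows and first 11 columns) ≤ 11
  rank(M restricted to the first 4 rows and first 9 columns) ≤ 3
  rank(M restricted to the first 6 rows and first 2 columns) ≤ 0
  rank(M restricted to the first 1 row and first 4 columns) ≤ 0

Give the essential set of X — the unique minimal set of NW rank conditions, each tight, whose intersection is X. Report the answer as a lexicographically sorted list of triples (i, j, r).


Propagating the 27 rank bounds to every northwest block:

  R[1]: 0, 0, 0, 0, 1, 1, 1, 1, 1, 1, 1
  R[2]: 0, 0, 1, 1, 2, 2, 2, 2, 2, 2, 2
  R[3]: 0, 0, 1, 1, 2, 2, 3, 3, 3, 3, 3
  R[4]: 0, 0, 1, 1, 2, 2, 3, 3, 3, 4, 4
  R[5]: 0, 0, 1, 1, 2, 2, 3, 4, 4, 5, 5
  R[6]: 0, 0, 1, 1, 2, 3, 4, 5, 5, 6, 6
  R[7]: 0, 1, 2, 2, 3, 4, 5, 6, 6, 7, 7
  R[8]: 0, 1, 2, 2, 3, 4, 5, 6, 7, 8, 8
  R[9]: 1, 2, 3, 3, 4, 5, 6, 7, 8, 9, 9
  R[10]: 1, 2, 3, 4, 5, 6, 7, 8, 9, 10, 10
  R[11]: 1, 2, 3, 4, 5, 6, 7, 8, 9, 10, 11

giving w = (5, 3, 7, 10, 8, 6, 2, 9, 1, 4, 11) via Δ²R.

D(w) has 26 cells with 7 SE-corners; essential set:

[(1, 4, 0), (4, 9, 3), (5, 6, 2), (6, 2, 0), (6, 4, 1), (8, 1, 0), (8, 4, 2)]


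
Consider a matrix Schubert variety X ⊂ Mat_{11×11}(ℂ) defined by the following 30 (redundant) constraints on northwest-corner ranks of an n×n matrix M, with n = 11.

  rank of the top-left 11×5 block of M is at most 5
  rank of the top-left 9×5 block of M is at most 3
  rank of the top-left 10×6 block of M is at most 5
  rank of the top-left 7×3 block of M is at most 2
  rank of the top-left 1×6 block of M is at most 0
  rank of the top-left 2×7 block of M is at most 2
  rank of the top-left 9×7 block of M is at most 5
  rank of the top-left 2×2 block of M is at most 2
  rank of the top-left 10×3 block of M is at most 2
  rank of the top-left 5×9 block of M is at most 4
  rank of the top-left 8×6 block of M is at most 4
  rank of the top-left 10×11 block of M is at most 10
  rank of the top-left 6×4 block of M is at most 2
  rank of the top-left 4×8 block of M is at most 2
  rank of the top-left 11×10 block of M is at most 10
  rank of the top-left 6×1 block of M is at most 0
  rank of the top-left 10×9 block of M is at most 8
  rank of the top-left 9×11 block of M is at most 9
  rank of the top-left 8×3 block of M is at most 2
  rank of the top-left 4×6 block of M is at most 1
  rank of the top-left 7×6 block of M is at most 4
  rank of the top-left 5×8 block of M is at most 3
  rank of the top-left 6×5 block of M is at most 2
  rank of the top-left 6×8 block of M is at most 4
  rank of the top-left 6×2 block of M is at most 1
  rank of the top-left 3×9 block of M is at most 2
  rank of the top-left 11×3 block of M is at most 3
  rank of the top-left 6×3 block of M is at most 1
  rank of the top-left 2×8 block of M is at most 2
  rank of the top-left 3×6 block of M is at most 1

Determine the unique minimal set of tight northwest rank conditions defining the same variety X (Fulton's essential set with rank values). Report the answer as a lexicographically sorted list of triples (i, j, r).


Rank table r_w(11×11) implied by the 30 constraints:

  R[1]: 0, 0, 0, 0, 0, 0, 1, 1, 1, 1, 1
  R[2]: 0, 1, 1, 1, 1, 1, 2, 2, 2, 2, 2
  R[3]: 0, 1, 1, 1, 1, 1, 2, 2, 2, 3, 3
  R[4]: 0, 1, 1, 1, 1, 1, 2, 2, 3, 4, 4
  R[5]: 0, 1, 1, 2, 2, 2, 3, 3, 4, 5, 5
  R[6]: 0, 1, 1, 2, 2, 3, 4, 4, 5, 6, 6
  R[7]: 1, 2, 2, 3, 3, 4, 5, 5, 6, 7, 7
  R[8]: 1, 2, 2, 3, 3, 4, 5, 6, 7, 8, 8
  R[9]: 1, 2, 2, 3, 3, 4, 5, 6, 7, 8, 9
  R[10]: 1, 2, 2, 3, 4, 5, 6, 7, 8, 9, 10
  R[11]: 1, 2, 3, 4, 5, 6, 7, 8, 9, 10, 11

so w = (7, 2, 10, 9, 4, 6, 1, 8, 11, 5, 3).

Fulton essential set (9 of the 30 Rothe cells):

[(1, 6, 0), (3, 9, 2), (4, 6, 1), (4, 8, 2), (6, 1, 0), (6, 3, 1), (6, 5, 2), (9, 5, 3), (10, 3, 2)]


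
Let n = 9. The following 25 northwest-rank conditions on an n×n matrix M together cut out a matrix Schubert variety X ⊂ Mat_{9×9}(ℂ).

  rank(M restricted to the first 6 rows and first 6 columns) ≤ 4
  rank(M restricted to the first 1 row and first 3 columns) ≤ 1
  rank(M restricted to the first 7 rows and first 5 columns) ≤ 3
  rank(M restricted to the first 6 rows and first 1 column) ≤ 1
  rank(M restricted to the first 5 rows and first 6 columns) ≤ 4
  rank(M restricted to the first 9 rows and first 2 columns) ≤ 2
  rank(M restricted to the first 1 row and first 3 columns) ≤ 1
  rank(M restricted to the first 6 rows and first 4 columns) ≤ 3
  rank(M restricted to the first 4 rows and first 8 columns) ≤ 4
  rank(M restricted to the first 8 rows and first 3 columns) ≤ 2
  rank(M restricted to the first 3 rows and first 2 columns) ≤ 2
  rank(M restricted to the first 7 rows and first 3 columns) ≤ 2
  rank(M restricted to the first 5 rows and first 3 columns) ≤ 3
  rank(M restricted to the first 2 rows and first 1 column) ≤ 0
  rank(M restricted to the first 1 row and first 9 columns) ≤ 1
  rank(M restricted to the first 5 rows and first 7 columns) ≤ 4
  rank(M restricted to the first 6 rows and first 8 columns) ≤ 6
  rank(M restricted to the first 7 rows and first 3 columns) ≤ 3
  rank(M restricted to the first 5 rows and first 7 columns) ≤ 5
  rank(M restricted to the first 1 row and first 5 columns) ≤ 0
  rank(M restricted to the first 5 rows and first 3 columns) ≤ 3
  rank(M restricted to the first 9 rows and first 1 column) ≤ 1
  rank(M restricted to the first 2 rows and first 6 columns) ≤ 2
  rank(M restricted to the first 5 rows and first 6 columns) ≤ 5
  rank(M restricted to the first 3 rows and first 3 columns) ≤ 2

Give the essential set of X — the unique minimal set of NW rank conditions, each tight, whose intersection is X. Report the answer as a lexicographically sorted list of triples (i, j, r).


Propagating the 25 rank bounds to every northwest block:

  row 1: 0  0  0  0  0  1  1  1  1
  row 2: 0  1  1  1  1  2  2  2  2
  row 3: 1  2  2  2  2  3  3  3  3
  row 4: 1  2  2  3  3  4  4  4  4
  row 5: 1  2  2  3  3  4  4  5  5
  row 6: 1  2  2  3  3  4  5  6  6
  row 7: 1  2  2  3  3  4  5  6  7
  row 8: 1  2  2  3  4  5  6  7  8
  row 9: 1  2  3  4  5  6  7  8  9

reading off 1-entries of Δ²R: w = (6, 2, 1, 4, 8, 7, 9, 5, 3).

5 SE-corners of the 15-cell Rothe diagram give Ess(w):

[(1, 5, 0), (2, 1, 0), (5, 7, 4), (7, 5, 3), (8, 3, 2)]


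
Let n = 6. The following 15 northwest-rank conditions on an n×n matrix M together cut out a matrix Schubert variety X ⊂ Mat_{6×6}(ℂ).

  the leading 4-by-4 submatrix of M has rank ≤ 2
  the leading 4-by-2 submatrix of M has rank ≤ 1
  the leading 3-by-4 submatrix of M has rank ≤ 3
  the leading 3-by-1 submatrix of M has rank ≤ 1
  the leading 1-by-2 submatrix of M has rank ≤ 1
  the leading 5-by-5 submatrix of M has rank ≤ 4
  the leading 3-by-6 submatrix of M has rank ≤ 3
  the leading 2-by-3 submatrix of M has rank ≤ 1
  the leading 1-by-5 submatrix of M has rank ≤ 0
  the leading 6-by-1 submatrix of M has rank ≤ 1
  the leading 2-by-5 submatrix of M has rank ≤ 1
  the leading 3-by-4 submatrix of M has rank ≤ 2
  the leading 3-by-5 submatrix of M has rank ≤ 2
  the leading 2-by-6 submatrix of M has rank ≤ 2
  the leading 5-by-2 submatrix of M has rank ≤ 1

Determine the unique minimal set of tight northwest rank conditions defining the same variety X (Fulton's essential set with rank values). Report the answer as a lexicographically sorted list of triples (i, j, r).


Propagating the 15 rank bounds to every northwest block:

  R[1]: 0 | 0 | 0 | 0 | 0 | 1
  R[2]: 1 | 1 | 1 | 1 | 1 | 2
  R[3]: 1 | 1 | 2 | 2 | 2 | 3
  R[4]: 1 | 1 | 2 | 2 | 3 | 4
  R[5]: 1 | 1 | 2 | 3 | 4 | 5
  R[6]: 1 | 2 | 3 | 4 | 5 | 6

hence w(1..6) = (6, 1, 3, 5, 4, 2).

Rothe diagram D(w) (9 cells), 3 SE-corners (essential conditions):

[(1, 5, 0), (4, 4, 2), (5, 2, 1)]


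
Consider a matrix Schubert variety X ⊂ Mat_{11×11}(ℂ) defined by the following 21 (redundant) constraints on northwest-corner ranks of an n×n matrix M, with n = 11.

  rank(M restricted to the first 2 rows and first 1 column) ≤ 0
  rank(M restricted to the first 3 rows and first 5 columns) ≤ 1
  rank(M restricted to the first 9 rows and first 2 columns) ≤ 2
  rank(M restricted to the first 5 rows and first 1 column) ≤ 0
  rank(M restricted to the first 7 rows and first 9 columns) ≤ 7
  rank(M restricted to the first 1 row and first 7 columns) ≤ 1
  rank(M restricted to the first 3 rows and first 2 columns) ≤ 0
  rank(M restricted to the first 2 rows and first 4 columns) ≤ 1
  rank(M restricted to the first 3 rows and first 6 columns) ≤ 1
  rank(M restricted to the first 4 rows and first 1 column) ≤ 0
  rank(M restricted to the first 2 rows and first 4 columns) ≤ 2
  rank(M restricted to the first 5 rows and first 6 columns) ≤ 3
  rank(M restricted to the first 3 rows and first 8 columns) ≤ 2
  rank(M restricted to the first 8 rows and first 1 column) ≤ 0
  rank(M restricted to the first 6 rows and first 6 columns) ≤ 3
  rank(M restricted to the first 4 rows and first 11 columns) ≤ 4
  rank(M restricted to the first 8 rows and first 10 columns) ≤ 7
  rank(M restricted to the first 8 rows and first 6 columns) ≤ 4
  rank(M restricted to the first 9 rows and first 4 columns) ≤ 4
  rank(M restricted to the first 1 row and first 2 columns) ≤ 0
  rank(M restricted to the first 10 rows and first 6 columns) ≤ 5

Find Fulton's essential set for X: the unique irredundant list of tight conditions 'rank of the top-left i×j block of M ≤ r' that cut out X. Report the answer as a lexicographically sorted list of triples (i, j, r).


Rank table r_w(11×11) implied by the 21 constraints:

  i=1: 0 0 1 1 1 1 1 1 1 1 1
  i=2: 0 0 1 1 1 1 2 2 2 2 2
  i=3: 0 0 1 1 1 1 2 2 3 3 3
  i=4: 0 1 2 2 2 2 3 3 4 4 4
  i=5: 0 1 2 3 3 3 4 4 5 5 5
  i=6: 0 1 2 3 3 3 4 5 6 6 6
  i=7: 0 1 2 3 4 4 5 6 7 7 7
  i=8: 0 1 2 3 4 4 5 6 7 7 8
  i=9: 1 2 3 4 5 5 6 7 8 8 9
  i=10: 1 2 3 4 5 5 6 7 8 9 10
  i=11: 1 2 3 4 5 6 7 8 9 10 11

reading off 1-entries of Δ²R: w = (3, 7, 9, 2, 4, 8, 5, 11, 1, 10, 6).

Rothe diagram D(w) (23 cells), 8 SE-corners (essential conditions):

[(3, 2, 0), (3, 6, 1), (3, 8, 2), (6, 6, 3), (8, 1, 0), (8, 6, 4), (8, 10, 7), (10, 6, 5)]


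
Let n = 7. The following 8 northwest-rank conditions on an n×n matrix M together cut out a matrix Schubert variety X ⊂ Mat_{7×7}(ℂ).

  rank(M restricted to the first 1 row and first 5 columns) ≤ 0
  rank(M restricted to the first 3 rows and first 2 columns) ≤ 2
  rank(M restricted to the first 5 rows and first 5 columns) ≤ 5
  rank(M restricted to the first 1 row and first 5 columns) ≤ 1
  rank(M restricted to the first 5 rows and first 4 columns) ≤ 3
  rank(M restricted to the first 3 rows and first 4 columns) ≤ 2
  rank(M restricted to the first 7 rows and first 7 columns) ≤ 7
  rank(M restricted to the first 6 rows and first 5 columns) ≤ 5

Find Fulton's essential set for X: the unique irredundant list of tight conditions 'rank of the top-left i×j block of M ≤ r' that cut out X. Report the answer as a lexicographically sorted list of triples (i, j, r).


Propagating the 8 rank bounds to every northwest block:

  row 1: 0  0  0  0  0  1  1
  row 2: 1  1  1  1  1  2  2
  row 3: 1  2  2  2  2  3  3
  row 4: 1  2  3  3  3  4  4
  row 5: 1  2  3  3  4  5  5
  row 6: 1  2  3  4  5  6  6
  row 7: 1  2  3  4  5  6  7

giving w = (6, 1, 2, 3, 5, 4, 7) via Δ²R.

D(w) has 6 cells with 2 SE-corners; essential set:

[(1, 5, 0), (5, 4, 3)]


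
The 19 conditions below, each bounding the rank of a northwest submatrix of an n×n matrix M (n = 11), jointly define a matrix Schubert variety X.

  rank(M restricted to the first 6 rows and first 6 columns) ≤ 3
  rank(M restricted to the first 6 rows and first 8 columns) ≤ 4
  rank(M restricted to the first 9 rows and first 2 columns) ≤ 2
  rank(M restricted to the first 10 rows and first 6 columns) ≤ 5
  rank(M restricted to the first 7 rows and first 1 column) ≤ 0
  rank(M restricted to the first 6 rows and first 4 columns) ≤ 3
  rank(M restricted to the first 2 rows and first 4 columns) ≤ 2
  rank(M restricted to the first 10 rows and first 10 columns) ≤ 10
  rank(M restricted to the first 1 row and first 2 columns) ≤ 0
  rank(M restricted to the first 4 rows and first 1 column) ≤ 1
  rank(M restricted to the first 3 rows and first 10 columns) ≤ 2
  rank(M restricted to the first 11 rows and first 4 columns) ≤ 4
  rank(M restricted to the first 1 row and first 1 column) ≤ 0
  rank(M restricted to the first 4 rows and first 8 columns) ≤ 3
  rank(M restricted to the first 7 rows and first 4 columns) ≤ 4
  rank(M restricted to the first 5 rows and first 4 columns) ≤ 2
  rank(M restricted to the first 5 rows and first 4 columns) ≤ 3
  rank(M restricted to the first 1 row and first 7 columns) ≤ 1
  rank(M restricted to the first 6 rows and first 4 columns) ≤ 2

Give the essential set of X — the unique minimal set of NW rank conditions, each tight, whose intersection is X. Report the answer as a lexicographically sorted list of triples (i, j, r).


Computing R[i][j] = min implied NW-rank bound (n=11, 19 conditions):

  R[1]: 0 0 1 1 1 1 1 1 1 1 1
  R[2]: 0 1 2 2 2 2 2 2 2 2 2
  R[3]: 0 1 2 2 2 2 2 2 2 2 3
  R[4]: 0 1 2 2 3 3 3 3 3 3 4
  R[5]: 0 1 2 2 3 3 4 4 4 4 5
  R[6]: 0 1 2 2 3 3 4 4 5 5 6
  R[7]: 0 1 2 3 4 4 5 5 6 6 7
  R[8]: 1 2 3 4 5 5 6 6 7 7 8
  R[9]: 1 2 3 4 5 5 6 7 8 8 9
  R[10]: 1 2 3 4 5 5 6 7 8 9 10
  R[11]: 1 2 3 4 5 6 7 8 9 10 11

the unique w with this rank table is (3, 2, 11, 5, 7, 9, 4, 1, 8, 10, 6).

7 SE-corners of the 23-cell Rothe diagram give Ess(w):

[(1, 2, 0), (3, 10, 2), (6, 4, 2), (6, 6, 3), (6, 8, 4), (7, 1, 0), (10, 6, 5)]


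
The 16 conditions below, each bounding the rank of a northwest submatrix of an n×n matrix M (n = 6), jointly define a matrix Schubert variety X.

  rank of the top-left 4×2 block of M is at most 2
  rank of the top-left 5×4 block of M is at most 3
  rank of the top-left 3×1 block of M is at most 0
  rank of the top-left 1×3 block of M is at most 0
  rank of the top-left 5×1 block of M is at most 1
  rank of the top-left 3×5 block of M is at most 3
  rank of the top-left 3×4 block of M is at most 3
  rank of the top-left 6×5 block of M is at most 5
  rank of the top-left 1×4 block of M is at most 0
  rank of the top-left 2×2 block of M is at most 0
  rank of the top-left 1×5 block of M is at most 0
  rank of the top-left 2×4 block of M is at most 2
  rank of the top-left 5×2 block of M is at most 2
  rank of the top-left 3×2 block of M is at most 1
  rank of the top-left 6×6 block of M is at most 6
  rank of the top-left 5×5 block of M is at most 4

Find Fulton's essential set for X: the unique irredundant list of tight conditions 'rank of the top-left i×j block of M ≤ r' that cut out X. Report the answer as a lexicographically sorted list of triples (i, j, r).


Computing R[i][j] = min implied NW-rank bound (n=6, 16 conditions):

  R[1]: 0, 0, 0, 0, 0, 1
  R[2]: 0, 0, 1, 1, 1, 2
  R[3]: 0, 1, 2, 2, 2, 3
  R[4]: 1, 2, 3, 3, 3, 4
  R[5]: 1, 2, 3, 3, 4, 5
  R[6]: 1, 2, 3, 4, 5, 6

the unique w with this rank table is (6, 3, 2, 1, 5, 4).

ℓ(w)=9; the 4 essential cells (i,j,r):

[(1, 5, 0), (2, 2, 0), (3, 1, 0), (5, 4, 3)]


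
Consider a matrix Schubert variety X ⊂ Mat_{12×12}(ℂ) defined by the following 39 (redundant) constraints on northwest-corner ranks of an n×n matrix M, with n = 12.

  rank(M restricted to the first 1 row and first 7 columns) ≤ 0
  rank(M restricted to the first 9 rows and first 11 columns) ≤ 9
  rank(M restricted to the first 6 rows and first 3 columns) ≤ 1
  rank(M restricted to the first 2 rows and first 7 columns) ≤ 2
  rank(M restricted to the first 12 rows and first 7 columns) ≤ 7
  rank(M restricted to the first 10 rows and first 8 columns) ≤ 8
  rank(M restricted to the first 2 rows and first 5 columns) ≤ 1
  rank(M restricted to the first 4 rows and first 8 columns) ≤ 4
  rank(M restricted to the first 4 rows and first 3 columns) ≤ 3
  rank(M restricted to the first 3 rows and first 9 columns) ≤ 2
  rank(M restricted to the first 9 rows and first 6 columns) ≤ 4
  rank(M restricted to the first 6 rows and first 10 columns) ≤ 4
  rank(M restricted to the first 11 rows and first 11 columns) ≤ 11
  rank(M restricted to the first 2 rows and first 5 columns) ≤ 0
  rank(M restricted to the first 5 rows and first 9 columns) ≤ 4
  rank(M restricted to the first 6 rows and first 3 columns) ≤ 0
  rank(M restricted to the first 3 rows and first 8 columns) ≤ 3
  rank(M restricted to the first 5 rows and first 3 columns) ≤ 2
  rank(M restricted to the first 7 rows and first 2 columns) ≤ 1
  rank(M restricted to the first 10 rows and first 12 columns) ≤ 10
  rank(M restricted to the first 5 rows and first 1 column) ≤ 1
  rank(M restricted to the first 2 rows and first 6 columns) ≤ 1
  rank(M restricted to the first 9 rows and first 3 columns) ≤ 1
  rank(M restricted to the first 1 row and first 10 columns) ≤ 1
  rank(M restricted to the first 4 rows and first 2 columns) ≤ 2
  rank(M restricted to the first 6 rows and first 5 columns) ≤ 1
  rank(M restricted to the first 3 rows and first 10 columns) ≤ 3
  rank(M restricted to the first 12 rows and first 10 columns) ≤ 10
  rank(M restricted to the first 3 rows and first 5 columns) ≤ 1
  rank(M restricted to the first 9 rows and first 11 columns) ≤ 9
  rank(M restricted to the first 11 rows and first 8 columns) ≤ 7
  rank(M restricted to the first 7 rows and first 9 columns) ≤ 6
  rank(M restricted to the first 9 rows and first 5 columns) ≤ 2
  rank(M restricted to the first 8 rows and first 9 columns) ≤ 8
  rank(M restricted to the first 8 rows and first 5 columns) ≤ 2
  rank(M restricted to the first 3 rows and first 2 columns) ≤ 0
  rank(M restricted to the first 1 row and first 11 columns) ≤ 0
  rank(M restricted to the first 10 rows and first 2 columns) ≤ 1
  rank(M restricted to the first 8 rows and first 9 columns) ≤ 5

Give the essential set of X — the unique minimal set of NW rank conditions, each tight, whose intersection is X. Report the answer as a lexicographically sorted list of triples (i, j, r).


Recovering R(i,j) via the rank-extension bound from the 39 conditions:

  R[1]: 0, 0, 0, 0, 0, 0, 0, 0, 0, 0, 0, 1
  R[2]: 0, 0, 0, 0, 0, 1, 1, 1, 1, 1, 1, 2
  R[3]: 0, 0, 0, 1, 1, 2, 2, 2, 2, 2, 2, 3
  R[4]: 0, 0, 0, 1, 1, 2, 3, 3, 3, 3, 3, 4
  R[5]: 0, 0, 0, 1, 1, 2, 3, 4, 4, 4, 4, 5
  R[6]: 0, 0, 0, 1, 1, 2, 3, 4, 4, 4, 5, 6
  R[7]: 1, 1, 1, 2, 2, 3, 4, 5, 5, 5, 6, 7
  R[8]: 1, 1, 1, 2, 2, 3, 4, 5, 5, 6, 7, 8
  R[9]: 1, 1, 1, 2, 2, 3, 4, 5, 6, 7, 8, 9
  R[10]: 1, 1, 2, 3, 3, 4, 5, 6, 7, 8, 9, 10
  R[11]: 1, 2, 3, 4, 4, 5, 6, 7, 8, 9, 10, 11
  R[12]: 1, 2, 3, 4, 5, 6, 7, 8, 9, 10, 11, 12

so w = (12, 6, 4, 7, 8, 11, 1, 10, 9, 3, 2, 5).

Rothe diagram D(w) (41 cells), 9 SE-corners (essential conditions):

[(1, 11, 0), (2, 5, 0), (6, 3, 0), (6, 5, 1), (6, 10, 4), (8, 9, 5), (9, 3, 1), (9, 5, 2), (10, 2, 1)]


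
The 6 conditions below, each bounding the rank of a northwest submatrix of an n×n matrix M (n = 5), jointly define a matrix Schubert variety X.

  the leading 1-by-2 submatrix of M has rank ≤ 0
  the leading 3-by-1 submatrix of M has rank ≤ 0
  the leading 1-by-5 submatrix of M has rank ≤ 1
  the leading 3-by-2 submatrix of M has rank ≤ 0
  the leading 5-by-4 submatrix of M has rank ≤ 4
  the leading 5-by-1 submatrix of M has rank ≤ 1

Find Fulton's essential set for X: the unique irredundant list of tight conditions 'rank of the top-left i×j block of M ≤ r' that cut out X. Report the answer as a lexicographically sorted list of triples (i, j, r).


Propagating the 6 rank bounds to every northwest block:

  row 1: 0, 0, 1, 1, 1
  row 2: 0, 0, 1, 2, 2
  row 3: 0, 0, 1, 2, 3
  row 4: 1, 1, 2, 3, 4
  row 5: 1, 2, 3, 4, 5

second differences of R give the permutation w = (3, 4, 5, 1, 2).

1 SE-corner of the 6-cell Rothe diagram gives Ess(w):

[(3, 2, 0)]


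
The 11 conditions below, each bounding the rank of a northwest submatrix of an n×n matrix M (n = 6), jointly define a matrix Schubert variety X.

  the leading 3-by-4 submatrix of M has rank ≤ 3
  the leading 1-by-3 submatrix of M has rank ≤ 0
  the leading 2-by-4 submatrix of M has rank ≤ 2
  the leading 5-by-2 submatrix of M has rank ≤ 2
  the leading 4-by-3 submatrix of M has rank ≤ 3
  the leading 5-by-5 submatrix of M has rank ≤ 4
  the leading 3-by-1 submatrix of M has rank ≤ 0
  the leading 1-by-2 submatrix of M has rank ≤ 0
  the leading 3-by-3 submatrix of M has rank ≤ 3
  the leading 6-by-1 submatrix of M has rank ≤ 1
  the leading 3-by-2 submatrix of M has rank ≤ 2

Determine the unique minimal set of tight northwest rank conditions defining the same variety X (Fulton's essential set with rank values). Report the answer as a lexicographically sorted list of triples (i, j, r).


Propagating the 11 rank bounds to every northwest block:

  row 1: 0  0  0  1  1  1
  row 2: 0  1  1  2  2  2
  row 3: 0  1  2  3  3  3
  row 4: 1  2  3  4  4  4
  row 5: 1  2  3  4  4  5
  row 6: 1  2  3  4  5  6

hence w(1..6) = (4, 2, 3, 1, 6, 5).

D(w) has 6 cells with 3 SE-corners; essential set:

[(1, 3, 0), (3, 1, 0), (5, 5, 4)]


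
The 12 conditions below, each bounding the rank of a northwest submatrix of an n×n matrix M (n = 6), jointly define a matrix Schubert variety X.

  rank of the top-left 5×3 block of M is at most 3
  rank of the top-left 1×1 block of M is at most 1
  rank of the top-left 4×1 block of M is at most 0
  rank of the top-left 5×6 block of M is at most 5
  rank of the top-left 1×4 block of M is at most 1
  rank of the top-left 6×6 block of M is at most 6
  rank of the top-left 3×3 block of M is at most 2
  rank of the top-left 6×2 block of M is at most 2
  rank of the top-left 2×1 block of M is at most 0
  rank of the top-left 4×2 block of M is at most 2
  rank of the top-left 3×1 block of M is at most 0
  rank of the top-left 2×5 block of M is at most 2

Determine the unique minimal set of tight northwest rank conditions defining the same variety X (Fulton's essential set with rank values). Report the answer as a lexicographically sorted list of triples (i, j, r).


Rank table r_w(6×6) implied by the 12 constraints:

  R[1]: 0  1  1  1  1  1
  R[2]: 0  1  2  2  2  2
  R[3]: 0  1  2  3  3  3
  R[4]: 0  1  2  3  4  4
  R[5]: 1  2  3  4  5  5
  R[6]: 1  2  3  4  5  6

hence w(1..6) = (2, 3, 4, 5, 1, 6).

ℓ(w)=4; the 1 essential cell (i,j,r):

[(4, 1, 0)]


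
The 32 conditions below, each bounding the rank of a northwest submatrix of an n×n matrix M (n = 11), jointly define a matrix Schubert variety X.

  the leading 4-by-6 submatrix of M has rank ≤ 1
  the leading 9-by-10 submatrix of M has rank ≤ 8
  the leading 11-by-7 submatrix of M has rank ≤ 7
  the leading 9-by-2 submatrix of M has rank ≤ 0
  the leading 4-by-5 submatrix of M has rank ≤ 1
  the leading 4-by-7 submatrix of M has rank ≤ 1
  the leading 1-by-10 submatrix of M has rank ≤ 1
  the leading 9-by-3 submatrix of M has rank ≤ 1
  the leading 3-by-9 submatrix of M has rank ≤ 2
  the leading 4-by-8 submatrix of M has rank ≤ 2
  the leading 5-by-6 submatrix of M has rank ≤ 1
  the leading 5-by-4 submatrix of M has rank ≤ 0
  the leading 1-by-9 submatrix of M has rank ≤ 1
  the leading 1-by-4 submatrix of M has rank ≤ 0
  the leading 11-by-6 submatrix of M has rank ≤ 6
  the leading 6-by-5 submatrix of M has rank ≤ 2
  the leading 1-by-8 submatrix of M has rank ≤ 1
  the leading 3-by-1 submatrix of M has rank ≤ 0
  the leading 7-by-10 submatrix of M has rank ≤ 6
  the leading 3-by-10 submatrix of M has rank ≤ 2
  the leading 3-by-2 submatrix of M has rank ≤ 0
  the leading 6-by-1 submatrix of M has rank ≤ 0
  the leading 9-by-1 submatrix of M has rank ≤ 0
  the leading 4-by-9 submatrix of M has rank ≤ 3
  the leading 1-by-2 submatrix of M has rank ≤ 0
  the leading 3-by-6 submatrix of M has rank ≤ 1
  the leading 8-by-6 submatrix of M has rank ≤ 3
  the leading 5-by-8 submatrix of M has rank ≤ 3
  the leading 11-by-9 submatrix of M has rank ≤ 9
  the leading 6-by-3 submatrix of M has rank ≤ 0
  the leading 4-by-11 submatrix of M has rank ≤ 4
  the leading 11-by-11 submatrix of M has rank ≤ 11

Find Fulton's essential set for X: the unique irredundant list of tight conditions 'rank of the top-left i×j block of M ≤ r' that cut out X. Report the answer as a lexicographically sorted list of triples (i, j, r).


The tightest implied rank at each (i,j), from the 32 conditions:

  i=1: 0 0 0 0 1 1 1 1 1 1 1
  i=2: 0 0 0 0 1 1 1 2 2 2 2
  i=3: 0 0 0 0 1 1 1 2 2 2 3
  i=4: 0 0 0 0 1 1 1 2 3 3 4
  i=5: 0 0 0 0 1 1 2 3 4 4 5
  i=6: 0 0 0 1 2 2 3 4 5 5 6
  i=7: 0 0 1 2 3 3 4 5 6 6 7
  i=8: 0 0 1 2 3 3 4 5 6 7 8
  i=9: 0 0 1 2 3 4 5 6 7 8 9
  i=10: 1 1 2 3 4 5 6 7 8 9 10
  i=11: 1 2 3 4 5 6 7 8 9 10 11

so w = (5, 8, 11, 9, 7, 4, 3, 10, 6, 1, 2).

ℓ(w)=39; the 7 essential cells (i,j,r):

[(3, 10, 2), (4, 7, 1), (5, 4, 0), (5, 6, 1), (6, 3, 0), (8, 6, 3), (9, 2, 0)]


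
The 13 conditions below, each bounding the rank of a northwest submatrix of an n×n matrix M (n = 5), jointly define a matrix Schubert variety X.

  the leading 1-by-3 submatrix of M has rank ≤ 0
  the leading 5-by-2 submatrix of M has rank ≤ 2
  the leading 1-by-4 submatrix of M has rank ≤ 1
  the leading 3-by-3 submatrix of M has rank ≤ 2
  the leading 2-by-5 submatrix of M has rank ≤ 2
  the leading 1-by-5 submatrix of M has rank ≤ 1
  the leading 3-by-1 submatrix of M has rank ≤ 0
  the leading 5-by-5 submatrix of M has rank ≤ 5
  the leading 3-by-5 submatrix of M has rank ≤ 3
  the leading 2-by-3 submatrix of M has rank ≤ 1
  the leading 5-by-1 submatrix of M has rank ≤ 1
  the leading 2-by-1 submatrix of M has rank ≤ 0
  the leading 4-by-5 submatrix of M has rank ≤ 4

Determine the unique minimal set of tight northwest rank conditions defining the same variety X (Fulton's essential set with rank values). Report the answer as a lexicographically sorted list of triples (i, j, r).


Computing R[i][j] = min implied NW-rank bound (n=5, 13 conditions):

  i=1: 0  0  0  1  1
  i=2: 0  1  1  2  2
  i=3: 0  1  2  3  3
  i=4: 1  2  3  4  4
  i=5: 1  2  3  4  5

reading off 1-entries of Δ²R: w = (4, 2, 3, 1, 5).

2 SE-corners of the 5-cell Rothe diagram give Ess(w):

[(1, 3, 0), (3, 1, 0)]


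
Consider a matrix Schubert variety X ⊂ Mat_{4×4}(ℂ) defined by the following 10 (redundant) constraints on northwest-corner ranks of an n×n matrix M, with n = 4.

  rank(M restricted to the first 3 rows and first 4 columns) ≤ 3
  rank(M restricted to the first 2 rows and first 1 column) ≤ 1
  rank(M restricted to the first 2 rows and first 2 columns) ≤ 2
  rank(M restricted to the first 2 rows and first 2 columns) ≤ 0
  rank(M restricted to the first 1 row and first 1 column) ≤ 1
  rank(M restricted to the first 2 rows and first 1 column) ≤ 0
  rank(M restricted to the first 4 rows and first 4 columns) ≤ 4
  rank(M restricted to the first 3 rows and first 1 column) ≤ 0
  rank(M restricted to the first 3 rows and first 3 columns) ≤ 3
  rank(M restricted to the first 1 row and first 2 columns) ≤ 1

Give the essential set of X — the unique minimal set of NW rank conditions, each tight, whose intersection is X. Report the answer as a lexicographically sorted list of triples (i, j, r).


The tightest implied rank at each (i,j), from the 10 conditions:

  row 1: 0 | 0 | 1 | 1
  row 2: 0 | 0 | 1 | 2
  row 3: 0 | 1 | 2 | 3
  row 4: 1 | 2 | 3 | 4

so w = (3, 4, 2, 1).

2 SE-corners of the 5-cell Rothe diagram give Ess(w):

[(2, 2, 0), (3, 1, 0)]


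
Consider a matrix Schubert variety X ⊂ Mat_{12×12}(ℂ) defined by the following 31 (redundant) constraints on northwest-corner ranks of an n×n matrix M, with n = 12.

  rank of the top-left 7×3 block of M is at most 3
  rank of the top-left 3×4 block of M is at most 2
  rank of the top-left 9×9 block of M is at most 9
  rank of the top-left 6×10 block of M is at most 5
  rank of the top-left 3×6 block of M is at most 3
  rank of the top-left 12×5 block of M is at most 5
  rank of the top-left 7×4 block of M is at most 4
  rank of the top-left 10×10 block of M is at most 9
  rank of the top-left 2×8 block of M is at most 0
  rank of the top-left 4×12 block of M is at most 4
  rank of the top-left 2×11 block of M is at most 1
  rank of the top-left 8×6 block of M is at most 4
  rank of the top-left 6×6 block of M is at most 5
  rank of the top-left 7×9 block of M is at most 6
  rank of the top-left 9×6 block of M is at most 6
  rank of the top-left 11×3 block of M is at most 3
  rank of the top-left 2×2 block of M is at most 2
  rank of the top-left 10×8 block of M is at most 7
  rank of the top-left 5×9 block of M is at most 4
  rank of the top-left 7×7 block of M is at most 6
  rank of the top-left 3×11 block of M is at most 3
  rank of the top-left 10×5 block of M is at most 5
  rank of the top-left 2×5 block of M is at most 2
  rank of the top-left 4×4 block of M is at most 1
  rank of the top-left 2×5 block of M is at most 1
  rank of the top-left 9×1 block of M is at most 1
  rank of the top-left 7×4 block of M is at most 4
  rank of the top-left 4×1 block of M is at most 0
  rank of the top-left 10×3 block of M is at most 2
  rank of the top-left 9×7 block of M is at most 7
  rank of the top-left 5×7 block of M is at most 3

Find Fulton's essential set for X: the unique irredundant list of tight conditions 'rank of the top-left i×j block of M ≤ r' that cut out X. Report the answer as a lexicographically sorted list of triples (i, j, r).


Recovering R(i,j) via the rank-extension bound from the 31 conditions:

  row 1: 0, 0, 0, 0, 0, 0, 0, 0, 1, 1, 1, 1
  row 2: 0, 0, 0, 0, 0, 0, 0, 0, 1, 1, 1, 2
  row 3: 0, 1, 1, 1, 1, 1, 1, 1, 2, 2, 2, 3
  row 4: 0, 1, 1, 1, 2, 2, 2, 2, 3, 3, 3, 4
  row 5: 1, 2, 2, 2, 3, 3, 3, 3, 4, 4, 4, 5
  row 6: 1, 2, 2, 3, 4, 4, 4, 4, 5, 5, 5, 6
  row 7: 1, 2, 2, 3, 4, 4, 5, 5, 6, 6, 6, 7
  row 8: 1, 2, 2, 3, 4, 4, 5, 6, 7, 7, 7, 8
  row 9: 1, 2, 2, 3, 4, 5, 6, 7, 8, 8, 8, 9
  row 10: 1, 2, 2, 3, 4, 5, 6, 7, 8, 9, 9, 10
  row 11: 1, 2, 3, 4, 5, 6, 7, 8, 9, 10, 10, 11
  row 12: 1, 2, 3, 4, 5, 6, 7, 8, 9, 10, 11, 12

so w = (9, 12, 2, 5, 1, 4, 7, 8, 6, 10, 3, 11).

Rothe diagram D(w) (29 cells), 6 SE-corners (essential conditions):

[(2, 8, 0), (2, 11, 1), (4, 1, 0), (4, 4, 1), (8, 6, 4), (10, 3, 2)]


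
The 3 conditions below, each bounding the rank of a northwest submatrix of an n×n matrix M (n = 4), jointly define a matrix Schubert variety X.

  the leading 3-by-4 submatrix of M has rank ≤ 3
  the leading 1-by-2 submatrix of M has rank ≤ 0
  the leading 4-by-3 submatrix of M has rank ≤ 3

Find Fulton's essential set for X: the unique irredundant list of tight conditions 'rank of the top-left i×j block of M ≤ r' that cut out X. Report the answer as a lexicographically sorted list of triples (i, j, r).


Reconstructing r_w from the 3 given conditions:

  R[1]: 0, 0, 1, 1
  R[2]: 1, 1, 2, 2
  R[3]: 1, 2, 3, 3
  R[4]: 1, 2, 3, 4

reading off 1-entries of Δ²R: w = (3, 1, 2, 4).

Rothe diagram D(w) (2 cells), 1 SE-corner (essential condition):

[(1, 2, 0)]


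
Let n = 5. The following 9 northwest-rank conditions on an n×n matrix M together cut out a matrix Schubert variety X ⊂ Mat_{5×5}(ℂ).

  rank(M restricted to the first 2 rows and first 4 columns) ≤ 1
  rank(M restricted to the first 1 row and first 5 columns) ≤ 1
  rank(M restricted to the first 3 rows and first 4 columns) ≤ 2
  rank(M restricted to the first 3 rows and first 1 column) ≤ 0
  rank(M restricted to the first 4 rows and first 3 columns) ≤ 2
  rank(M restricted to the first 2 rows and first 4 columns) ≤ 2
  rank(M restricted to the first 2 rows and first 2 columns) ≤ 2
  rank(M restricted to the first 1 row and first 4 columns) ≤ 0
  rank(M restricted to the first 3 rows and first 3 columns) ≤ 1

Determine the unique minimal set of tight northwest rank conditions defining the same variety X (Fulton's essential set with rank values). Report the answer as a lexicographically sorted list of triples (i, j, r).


Computing R[i][j] = min implied NW-rank bound (n=5, 9 conditions):

  i=1: 0 | 0 | 0 | 0 | 1
  i=2: 0 | 1 | 1 | 1 | 2
  i=3: 0 | 1 | 1 | 2 | 3
  i=4: 1 | 2 | 2 | 3 | 4
  i=5: 1 | 2 | 3 | 4 | 5

the unique w with this rank table is (5, 2, 4, 1, 3).

3 SE-corners of the 7-cell Rothe diagram give Ess(w):

[(1, 4, 0), (3, 1, 0), (3, 3, 1)]


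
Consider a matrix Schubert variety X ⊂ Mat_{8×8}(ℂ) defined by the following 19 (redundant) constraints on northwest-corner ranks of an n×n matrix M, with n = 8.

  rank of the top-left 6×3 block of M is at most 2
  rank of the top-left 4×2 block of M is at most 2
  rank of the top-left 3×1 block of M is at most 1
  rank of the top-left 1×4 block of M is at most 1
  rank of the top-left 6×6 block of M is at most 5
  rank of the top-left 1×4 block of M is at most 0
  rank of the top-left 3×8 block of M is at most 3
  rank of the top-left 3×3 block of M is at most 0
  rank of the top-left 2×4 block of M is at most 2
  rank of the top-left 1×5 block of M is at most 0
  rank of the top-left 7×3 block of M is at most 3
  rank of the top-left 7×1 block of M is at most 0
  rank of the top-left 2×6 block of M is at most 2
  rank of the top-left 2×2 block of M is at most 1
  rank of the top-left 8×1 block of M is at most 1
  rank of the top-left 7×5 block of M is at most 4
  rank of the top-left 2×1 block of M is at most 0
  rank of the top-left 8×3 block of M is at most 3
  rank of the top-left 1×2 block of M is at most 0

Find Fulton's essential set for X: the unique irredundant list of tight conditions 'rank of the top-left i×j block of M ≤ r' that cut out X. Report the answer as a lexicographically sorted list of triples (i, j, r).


Rank table r_w(8×8) implied by the 19 constraints:

  0 0 0 0 0 1 1 1
  0 0 0 1 1 2 2 2
  0 0 0 1 2 3 3 3
  0 1 1 2 3 4 4 4
  0 1 2 3 4 5 5 5
  0 1 2 3 4 5 6 6
  0 1 2 3 4 5 6 7
  1 2 3 4 5 6 7 8

the unique w with this rank table is (6, 4, 5, 2, 3, 7, 8, 1).

D(w) has 15 cells with 3 SE-corners; essential set:

[(1, 5, 0), (3, 3, 0), (7, 1, 0)]


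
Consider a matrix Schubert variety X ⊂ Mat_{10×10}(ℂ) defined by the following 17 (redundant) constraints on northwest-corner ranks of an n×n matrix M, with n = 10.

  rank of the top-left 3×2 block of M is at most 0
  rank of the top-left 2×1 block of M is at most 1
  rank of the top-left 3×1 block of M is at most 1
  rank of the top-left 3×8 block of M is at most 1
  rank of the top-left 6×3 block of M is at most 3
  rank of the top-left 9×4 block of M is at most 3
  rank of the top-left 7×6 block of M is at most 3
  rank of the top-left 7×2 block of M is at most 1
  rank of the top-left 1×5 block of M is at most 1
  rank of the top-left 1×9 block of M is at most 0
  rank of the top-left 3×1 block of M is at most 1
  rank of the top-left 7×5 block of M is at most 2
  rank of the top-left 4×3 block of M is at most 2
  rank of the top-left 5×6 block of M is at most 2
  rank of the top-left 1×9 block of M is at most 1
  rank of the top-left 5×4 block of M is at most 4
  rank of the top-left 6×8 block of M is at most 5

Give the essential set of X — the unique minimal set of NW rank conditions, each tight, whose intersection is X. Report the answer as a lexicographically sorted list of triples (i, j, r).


Propagating the 17 rank bounds to every northwest block:

  R[1]: 0 | 0 | 0 | 0 | 0 | 0 | 0 | 0 | 0 | 1
  R[2]: 0 | 0 | 1 | 1 | 1 | 1 | 1 | 1 | 1 | 2
  R[3]: 0 | 0 | 1 | 1 | 1 | 1 | 1 | 1 | 2 | 3
  R[4]: 1 | 1 | 2 | 2 | 2 | 2 | 2 | 2 | 3 | 4
  R[5]: 1 | 1 | 2 | 2 | 2 | 2 | 3 | 3 | 4 | 5
  R[6]: 1 | 1 | 2 | 2 | 2 | 3 | 4 | 4 | 5 | 6
  R[7]: 1 | 1 | 2 | 2 | 2 | 3 | 4 | 5 | 6 | 7
  R[8]: 1 | 2 | 3 | 3 | 3 | 4 | 5 | 6 | 7 | 8
  R[9]: 1 | 2 | 3 | 3 | 4 | 5 | 6 | 7 | 8 | 9
  R[10]: 1 | 2 | 3 | 4 | 5 | 6 | 7 | 8 | 9 | 10

second differences of R give the permutation w = (10, 3, 9, 1, 7, 6, 8, 2, 5, 4).

Fulton essential set (7 of the 29 Rothe cells):

[(1, 9, 0), (3, 2, 0), (3, 8, 1), (5, 6, 2), (7, 2, 1), (7, 5, 2), (9, 4, 3)]
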